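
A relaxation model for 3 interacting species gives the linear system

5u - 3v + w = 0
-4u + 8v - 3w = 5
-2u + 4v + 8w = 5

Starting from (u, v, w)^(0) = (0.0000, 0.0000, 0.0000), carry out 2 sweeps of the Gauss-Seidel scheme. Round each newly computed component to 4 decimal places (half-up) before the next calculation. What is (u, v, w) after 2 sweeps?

Iteration 1:
  u = (0 - (-3)·0.0000 - (1)·0.0000) / (5) = 0.0000
  v = (5 - (-4)·0.0000 - (-3)·0.0000) / (8) = 0.6250
  w = (5 - (-2)·0.0000 - (4)·0.6250) / (8) = 0.3125
Iteration 2:
  u = (0 - (-3)·0.6250 - (1)·0.3125) / (5) = 0.3125
  v = (5 - (-4)·0.3125 - (-3)·0.3125) / (8) = 0.8984
  w = (5 - (-2)·0.3125 - (4)·0.8984) / (8) = 0.2539

(0.3125, 0.8984, 0.2539)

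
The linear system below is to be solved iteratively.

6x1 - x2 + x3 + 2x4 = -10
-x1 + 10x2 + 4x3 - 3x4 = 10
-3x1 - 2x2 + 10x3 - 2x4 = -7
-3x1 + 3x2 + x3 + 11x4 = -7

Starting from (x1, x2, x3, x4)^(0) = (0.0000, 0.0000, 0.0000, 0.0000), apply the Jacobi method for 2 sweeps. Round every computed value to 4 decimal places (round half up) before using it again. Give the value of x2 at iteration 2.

0.9224

Iteration 1:
  x1 = (-10 - (-1)·0.0000 - (1)·0.0000 - (2)·0.0000) / (6) = -1.6667
  x2 = (10 - (-1)·0.0000 - (4)·0.0000 - (-3)·0.0000) / (10) = 1.0000
  x3 = (-7 - (-3)·0.0000 - (-2)·0.0000 - (-2)·0.0000) / (10) = -0.7000
  x4 = (-7 - (-3)·0.0000 - (3)·0.0000 - (1)·0.0000) / (11) = -0.6364
Iteration 2:
  x1 = (-10 - (-1)·1.0000 - (1)·-0.7000 - (2)·-0.6364) / (6) = -1.1712
  x2 = (10 - (-1)·-1.6667 - (4)·-0.7000 - (-3)·-0.6364) / (10) = 0.9224
  x3 = (-7 - (-3)·-1.6667 - (-2)·1.0000 - (-2)·-0.6364) / (10) = -1.1273
  x4 = (-7 - (-3)·-1.6667 - (3)·1.0000 - (1)·-0.7000) / (11) = -1.3000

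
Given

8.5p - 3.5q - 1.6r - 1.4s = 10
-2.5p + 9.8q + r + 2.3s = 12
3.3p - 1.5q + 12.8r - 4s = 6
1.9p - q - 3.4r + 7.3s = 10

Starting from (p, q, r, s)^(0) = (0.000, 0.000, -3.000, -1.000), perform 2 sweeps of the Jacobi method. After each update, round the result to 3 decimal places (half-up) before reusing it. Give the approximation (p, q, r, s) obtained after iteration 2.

Iteration 1:
  p = (10 - (-3.5)·0.000 - (-1.6)·-3.000 - (-1.4)·-1.000) / (8.5) = 0.447
  q = (12 - (-2.5)·0.000 - (1)·-3.000 - (2.3)·-1.000) / (9.8) = 1.765
  r = (6 - (3.3)·0.000 - (-1.5)·0.000 - (-4)·-1.000) / (12.8) = 0.156
  s = (10 - (1.9)·0.000 - (-1)·0.000 - (-3.4)·-3.000) / (7.3) = -0.027
Iteration 2:
  p = (10 - (-3.5)·1.765 - (-1.6)·0.156 - (-1.4)·-0.027) / (8.5) = 1.928
  q = (12 - (-2.5)·0.447 - (1)·0.156 - (2.3)·-0.027) / (9.8) = 1.329
  r = (6 - (3.3)·0.447 - (-1.5)·1.765 - (-4)·-0.027) / (12.8) = 0.552
  s = (10 - (1.9)·0.447 - (-1)·1.765 - (-3.4)·0.156) / (7.3) = 1.568

(1.928, 1.329, 0.552, 1.568)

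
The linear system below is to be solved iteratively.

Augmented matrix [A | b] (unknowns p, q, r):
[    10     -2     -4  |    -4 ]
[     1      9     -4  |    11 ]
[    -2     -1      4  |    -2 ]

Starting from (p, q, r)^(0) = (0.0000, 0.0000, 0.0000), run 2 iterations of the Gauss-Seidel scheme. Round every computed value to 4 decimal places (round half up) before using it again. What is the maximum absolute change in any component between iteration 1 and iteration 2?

0.1815

Iteration 1:
  p = (-4 - (-2)·0.0000 - (-4)·0.0000) / (10) = -0.4000
  q = (11 - (1)·-0.4000 - (-4)·0.0000) / (9) = 1.2667
  r = (-2 - (-2)·-0.4000 - (-1)·1.2667) / (4) = -0.3833
Iteration 2:
  p = (-4 - (-2)·1.2667 - (-4)·-0.3833) / (10) = -0.3000
  q = (11 - (1)·-0.3000 - (-4)·-0.3833) / (9) = 1.0852
  r = (-2 - (-2)·-0.3000 - (-1)·1.0852) / (4) = -0.3787
Change: (0.1000, -0.1815, 0.0046) → max |·| = 0.1815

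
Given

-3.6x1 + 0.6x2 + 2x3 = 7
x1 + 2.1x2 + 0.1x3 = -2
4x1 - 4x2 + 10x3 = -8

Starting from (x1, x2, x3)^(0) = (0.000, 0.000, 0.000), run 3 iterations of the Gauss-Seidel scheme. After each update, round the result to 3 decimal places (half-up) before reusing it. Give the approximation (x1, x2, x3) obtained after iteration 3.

Iteration 1:
  x1 = (7 - (0.6)·0.000 - (2)·0.000) / (-3.6) = -1.944
  x2 = (-2 - (1)·-1.944 - (0.1)·0.000) / (2.1) = -0.027
  x3 = (-8 - (4)·-1.944 - (-4)·-0.027) / (10) = -0.033
Iteration 2:
  x1 = (7 - (0.6)·-0.027 - (2)·-0.033) / (-3.6) = -1.967
  x2 = (-2 - (1)·-1.967 - (0.1)·-0.033) / (2.1) = -0.014
  x3 = (-8 - (4)·-1.967 - (-4)·-0.014) / (10) = -0.019
Iteration 3:
  x1 = (7 - (0.6)·-0.014 - (2)·-0.019) / (-3.6) = -1.957
  x2 = (-2 - (1)·-1.957 - (0.1)·-0.019) / (2.1) = -0.020
  x3 = (-8 - (4)·-1.957 - (-4)·-0.020) / (10) = -0.025

(-1.957, -0.020, -0.025)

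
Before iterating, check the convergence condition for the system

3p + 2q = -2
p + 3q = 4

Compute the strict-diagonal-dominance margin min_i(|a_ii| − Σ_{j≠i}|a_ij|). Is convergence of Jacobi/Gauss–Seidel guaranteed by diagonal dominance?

1

row 1: |3| − (2) = 1
row 2: |3| − (1) = 2
minimum over rows = 1 → strictly diagonally dominant (convergence guaranteed)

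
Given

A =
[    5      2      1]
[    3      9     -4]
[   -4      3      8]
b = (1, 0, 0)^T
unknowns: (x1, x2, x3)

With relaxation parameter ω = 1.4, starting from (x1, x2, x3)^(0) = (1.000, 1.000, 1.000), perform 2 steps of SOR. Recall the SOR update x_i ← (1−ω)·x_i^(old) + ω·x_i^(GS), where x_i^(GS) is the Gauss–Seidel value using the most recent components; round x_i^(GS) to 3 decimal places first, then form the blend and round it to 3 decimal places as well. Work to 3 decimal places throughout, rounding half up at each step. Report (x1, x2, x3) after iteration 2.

(0.688, -1.475, 1.825)

Iteration 1:
  x1: GS value = (1 - (2)·1.000 - (1)·1.000) / (5) = -0.400;  x1 ← (1−ω)·1.000 + ω·-0.400 = -0.960
  x2: GS value = (0 - (3)·-0.960 - (-4)·1.000) / (9) = 0.764;  x2 ← (1−ω)·1.000 + ω·0.764 = 0.670
  x3: GS value = (0 - (-4)·-0.960 - (3)·0.670) / (8) = -0.731;  x3 ← (1−ω)·1.000 + ω·-0.731 = -1.423
Iteration 2:
  x1: GS value = (1 - (2)·0.670 - (1)·-1.423) / (5) = 0.217;  x1 ← (1−ω)·-0.960 + ω·0.217 = 0.688
  x2: GS value = (0 - (3)·0.688 - (-4)·-1.423) / (9) = -0.862;  x2 ← (1−ω)·0.670 + ω·-0.862 = -1.475
  x3: GS value = (0 - (-4)·0.688 - (3)·-1.475) / (8) = 0.897;  x3 ← (1−ω)·-1.423 + ω·0.897 = 1.825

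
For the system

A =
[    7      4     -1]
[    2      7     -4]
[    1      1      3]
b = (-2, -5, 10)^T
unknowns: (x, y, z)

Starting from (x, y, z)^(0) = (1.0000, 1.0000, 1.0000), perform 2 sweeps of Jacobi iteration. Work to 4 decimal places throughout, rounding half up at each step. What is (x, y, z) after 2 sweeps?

Iteration 1:
  x = (-2 - (4)·1.0000 - (-1)·1.0000) / (7) = -0.7143
  y = (-5 - (2)·1.0000 - (-4)·1.0000) / (7) = -0.4286
  z = (10 - (1)·1.0000 - (1)·1.0000) / (3) = 2.6667
Iteration 2:
  x = (-2 - (4)·-0.4286 - (-1)·2.6667) / (7) = 0.3402
  y = (-5 - (2)·-0.7143 - (-4)·2.6667) / (7) = 1.0136
  z = (10 - (1)·-0.7143 - (1)·-0.4286) / (3) = 3.7143

(0.3402, 1.0136, 3.7143)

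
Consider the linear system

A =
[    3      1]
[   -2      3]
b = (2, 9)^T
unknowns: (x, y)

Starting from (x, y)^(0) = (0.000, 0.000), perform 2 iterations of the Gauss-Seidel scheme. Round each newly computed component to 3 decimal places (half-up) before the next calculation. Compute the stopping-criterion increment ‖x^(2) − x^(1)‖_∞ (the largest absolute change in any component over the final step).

1.149

Iteration 1:
  x = (2 - (1)·0.000) / (3) = 0.667
  y = (9 - (-2)·0.667) / (3) = 3.445
Iteration 2:
  x = (2 - (1)·3.445) / (3) = -0.482
  y = (9 - (-2)·-0.482) / (3) = 2.679
Change: (-1.149, -0.766) → max |·| = 1.149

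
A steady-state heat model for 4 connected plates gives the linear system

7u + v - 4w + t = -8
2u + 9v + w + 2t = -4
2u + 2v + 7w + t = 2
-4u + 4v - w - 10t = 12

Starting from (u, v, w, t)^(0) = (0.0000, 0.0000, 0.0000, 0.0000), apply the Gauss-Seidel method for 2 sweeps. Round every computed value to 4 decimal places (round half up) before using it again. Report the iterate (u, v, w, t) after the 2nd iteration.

(-0.6081, -0.1866, 0.6393, -1.0953)

Iteration 1:
  u = (-8 - (1)·0.0000 - (-4)·0.0000 - (1)·0.0000) / (7) = -1.1429
  v = (-4 - (2)·-1.1429 - (1)·0.0000 - (2)·0.0000) / (9) = -0.1905
  w = (2 - (2)·-1.1429 - (2)·-0.1905 - (1)·0.0000) / (7) = 0.6667
  t = (12 - (-4)·-1.1429 - (4)·-0.1905 - (-1)·0.6667) / (-10) = -0.8857
Iteration 2:
  u = (-8 - (1)·-0.1905 - (-4)·0.6667 - (1)·-0.8857) / (7) = -0.6081
  v = (-4 - (2)·-0.6081 - (1)·0.6667 - (2)·-0.8857) / (9) = -0.1866
  w = (2 - (2)·-0.6081 - (2)·-0.1866 - (1)·-0.8857) / (7) = 0.6393
  t = (12 - (-4)·-0.6081 - (4)·-0.1866 - (-1)·0.6393) / (-10) = -1.0953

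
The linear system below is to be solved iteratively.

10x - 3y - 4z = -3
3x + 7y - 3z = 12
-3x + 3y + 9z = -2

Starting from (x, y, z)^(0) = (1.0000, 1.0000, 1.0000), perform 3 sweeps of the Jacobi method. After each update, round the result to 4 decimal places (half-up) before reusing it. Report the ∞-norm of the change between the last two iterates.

0.2552

Iteration 1:
  x = (-3 - (-3)·1.0000 - (-4)·1.0000) / (10) = 0.4000
  y = (12 - (3)·1.0000 - (-3)·1.0000) / (7) = 1.7143
  z = (-2 - (-3)·1.0000 - (3)·1.0000) / (9) = -0.2222
Iteration 2:
  x = (-3 - (-3)·1.7143 - (-4)·-0.2222) / (10) = 0.1254
  y = (12 - (3)·0.4000 - (-3)·-0.2222) / (7) = 1.4476
  z = (-2 - (-3)·0.4000 - (3)·1.7143) / (9) = -0.6603
Iteration 3:
  x = (-3 - (-3)·1.4476 - (-4)·-0.6603) / (10) = -0.1298
  y = (12 - (3)·0.1254 - (-3)·-0.6603) / (7) = 1.3776
  z = (-2 - (-3)·0.1254 - (3)·1.4476) / (9) = -0.6630
Change: (-0.2552, -0.0700, -0.0027) → max |·| = 0.2552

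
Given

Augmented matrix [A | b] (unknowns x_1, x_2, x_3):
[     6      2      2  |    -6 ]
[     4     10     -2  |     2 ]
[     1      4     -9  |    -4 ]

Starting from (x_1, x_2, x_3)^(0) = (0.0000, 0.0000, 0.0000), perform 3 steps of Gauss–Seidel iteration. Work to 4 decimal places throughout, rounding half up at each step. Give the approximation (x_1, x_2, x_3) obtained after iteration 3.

(-1.5200, 0.9440, 0.6951)

Iteration 1:
  x_1 = (-6 - (2)·0.0000 - (2)·0.0000) / (6) = -1.0000
  x_2 = (2 - (4)·-1.0000 - (-2)·0.0000) / (10) = 0.6000
  x_3 = (-4 - (1)·-1.0000 - (4)·0.6000) / (-9) = 0.6000
Iteration 2:
  x_1 = (-6 - (2)·0.6000 - (2)·0.6000) / (6) = -1.4000
  x_2 = (2 - (4)·-1.4000 - (-2)·0.6000) / (10) = 0.8800
  x_3 = (-4 - (1)·-1.4000 - (4)·0.8800) / (-9) = 0.6800
Iteration 3:
  x_1 = (-6 - (2)·0.8800 - (2)·0.6800) / (6) = -1.5200
  x_2 = (2 - (4)·-1.5200 - (-2)·0.6800) / (10) = 0.9440
  x_3 = (-4 - (1)·-1.5200 - (4)·0.9440) / (-9) = 0.6951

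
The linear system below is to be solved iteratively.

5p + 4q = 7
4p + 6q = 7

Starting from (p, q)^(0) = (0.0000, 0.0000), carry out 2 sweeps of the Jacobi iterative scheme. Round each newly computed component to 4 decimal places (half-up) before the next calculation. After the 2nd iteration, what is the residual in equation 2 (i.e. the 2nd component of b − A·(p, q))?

3.7338

Iteration 1:
  p = (7 - (4)·0.0000) / (5) = 1.4000
  q = (7 - (4)·0.0000) / (6) = 1.1667
Iteration 2:
  p = (7 - (4)·1.1667) / (5) = 0.4666
  q = (7 - (4)·1.4000) / (6) = 0.2333
Residual b − A·x = (3.7338, 3.7338)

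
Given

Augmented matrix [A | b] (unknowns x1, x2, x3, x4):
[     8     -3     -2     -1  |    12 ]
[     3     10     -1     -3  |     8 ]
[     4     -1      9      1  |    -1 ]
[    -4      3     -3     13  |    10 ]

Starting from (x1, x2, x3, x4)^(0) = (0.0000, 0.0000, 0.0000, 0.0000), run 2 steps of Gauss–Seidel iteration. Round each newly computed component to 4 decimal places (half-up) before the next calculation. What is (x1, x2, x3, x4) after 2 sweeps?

(1.5690, 0.5493, -0.8562, 0.9277)

Iteration 1:
  x1 = (12 - (-3)·0.0000 - (-2)·0.0000 - (-1)·0.0000) / (8) = 1.5000
  x2 = (8 - (3)·1.5000 - (-1)·0.0000 - (-3)·0.0000) / (10) = 0.3500
  x3 = (-1 - (4)·1.5000 - (-1)·0.3500 - (1)·0.0000) / (9) = -0.7389
  x4 = (10 - (-4)·1.5000 - (3)·0.3500 - (-3)·-0.7389) / (13) = 0.9795
Iteration 2:
  x1 = (12 - (-3)·0.3500 - (-2)·-0.7389 - (-1)·0.9795) / (8) = 1.5690
  x2 = (8 - (3)·1.5690 - (-1)·-0.7389 - (-3)·0.9795) / (10) = 0.5493
  x3 = (-1 - (4)·1.5690 - (-1)·0.5493 - (1)·0.9795) / (9) = -0.8562
  x4 = (10 - (-4)·1.5690 - (3)·0.5493 - (-3)·-0.8562) / (13) = 0.9277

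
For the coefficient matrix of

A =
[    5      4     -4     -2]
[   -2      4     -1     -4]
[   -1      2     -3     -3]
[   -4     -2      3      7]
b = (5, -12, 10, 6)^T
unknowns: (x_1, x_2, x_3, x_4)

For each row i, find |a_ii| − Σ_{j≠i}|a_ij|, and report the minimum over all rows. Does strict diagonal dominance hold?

row 1: |5| − (4+4+2) = -5
row 2: |4| − (2+1+4) = -3
row 3: |-3| − (1+2+3) = -3
row 4: |7| − (4+2+3) = -2
minimum over rows = -5 → not strictly diagonally dominant

-5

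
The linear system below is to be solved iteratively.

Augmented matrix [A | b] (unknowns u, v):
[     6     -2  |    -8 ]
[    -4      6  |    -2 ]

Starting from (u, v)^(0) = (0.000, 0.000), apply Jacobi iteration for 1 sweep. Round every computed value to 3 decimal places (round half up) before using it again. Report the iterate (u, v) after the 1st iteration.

(-1.333, -0.333)

Iteration 1:
  u = (-8 - (-2)·0.000) / (6) = -1.333
  v = (-2 - (-4)·0.000) / (6) = -0.333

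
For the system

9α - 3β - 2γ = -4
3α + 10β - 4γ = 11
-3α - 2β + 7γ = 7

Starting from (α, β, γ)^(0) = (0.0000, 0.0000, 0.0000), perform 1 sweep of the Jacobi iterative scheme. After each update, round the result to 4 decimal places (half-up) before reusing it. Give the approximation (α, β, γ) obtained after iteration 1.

(-0.4444, 1.1000, 1.0000)

Iteration 1:
  α = (-4 - (-3)·0.0000 - (-2)·0.0000) / (9) = -0.4444
  β = (11 - (3)·0.0000 - (-4)·0.0000) / (10) = 1.1000
  γ = (7 - (-3)·0.0000 - (-2)·0.0000) / (7) = 1.0000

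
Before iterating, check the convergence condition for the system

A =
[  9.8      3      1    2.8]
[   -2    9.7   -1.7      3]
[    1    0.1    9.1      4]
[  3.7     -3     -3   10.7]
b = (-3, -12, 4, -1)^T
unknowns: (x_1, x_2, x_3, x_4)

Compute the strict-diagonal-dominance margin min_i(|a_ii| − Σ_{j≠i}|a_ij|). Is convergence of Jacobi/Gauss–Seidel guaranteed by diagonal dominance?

row 1: |9.8| − (3+1+2.8) = 3
row 2: |9.7| − (2+1.7+3) = 3
row 3: |9.1| − (1+0.1+4) = 4
row 4: |10.7| − (3.7+3+3) = 1
minimum over rows = 1 → strictly diagonally dominant (convergence guaranteed)

1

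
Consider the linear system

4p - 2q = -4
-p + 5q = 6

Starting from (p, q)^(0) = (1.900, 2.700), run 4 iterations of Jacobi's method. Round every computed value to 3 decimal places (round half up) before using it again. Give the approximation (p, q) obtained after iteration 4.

(-0.421, 1.127)

Iteration 1:
  p = (-4 - (-2)·2.700) / (4) = 0.350
  q = (6 - (-1)·1.900) / (5) = 1.580
Iteration 2:
  p = (-4 - (-2)·1.580) / (4) = -0.210
  q = (6 - (-1)·0.350) / (5) = 1.270
Iteration 3:
  p = (-4 - (-2)·1.270) / (4) = -0.365
  q = (6 - (-1)·-0.210) / (5) = 1.158
Iteration 4:
  p = (-4 - (-2)·1.158) / (4) = -0.421
  q = (6 - (-1)·-0.365) / (5) = 1.127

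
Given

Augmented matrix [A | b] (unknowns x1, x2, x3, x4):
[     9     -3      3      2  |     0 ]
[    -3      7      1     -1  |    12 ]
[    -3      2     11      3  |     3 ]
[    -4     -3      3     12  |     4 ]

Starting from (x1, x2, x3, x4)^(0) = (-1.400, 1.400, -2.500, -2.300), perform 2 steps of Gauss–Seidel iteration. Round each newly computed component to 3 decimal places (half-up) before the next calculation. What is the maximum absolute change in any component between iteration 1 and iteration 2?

1.580

Iteration 1:
  x1 = (0 - (-3)·1.400 - (3)·-2.500 - (2)·-2.300) / (9) = 1.811
  x2 = (12 - (-3)·1.811 - (1)·-2.500 - (-1)·-2.300) / (7) = 2.519
  x3 = (3 - (-3)·1.811 - (2)·2.519 - (3)·-2.300) / (11) = 0.936
  x4 = (4 - (-4)·1.811 - (-3)·2.519 - (3)·0.936) / (12) = 1.333
Iteration 2:
  x1 = (0 - (-3)·2.519 - (3)·0.936 - (2)·1.333) / (9) = 0.231
  x2 = (12 - (-3)·0.231 - (1)·0.936 - (-1)·1.333) / (7) = 1.870
  x3 = (3 - (-3)·0.231 - (2)·1.870 - (3)·1.333) / (11) = -0.368
  x4 = (4 - (-4)·0.231 - (-3)·1.870 - (3)·-0.368) / (12) = 0.970
Change: (-1.580, -0.649, -1.304, -0.363) → max |·| = 1.580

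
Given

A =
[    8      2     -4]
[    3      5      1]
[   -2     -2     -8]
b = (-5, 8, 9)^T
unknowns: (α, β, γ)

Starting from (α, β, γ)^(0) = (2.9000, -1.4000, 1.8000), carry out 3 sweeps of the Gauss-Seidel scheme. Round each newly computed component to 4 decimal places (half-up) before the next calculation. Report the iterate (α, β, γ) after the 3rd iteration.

(-2.0588, 3.1235, -1.3912)

Iteration 1:
  α = (-5 - (2)·-1.4000 - (-4)·1.8000) / (8) = 0.6250
  β = (8 - (3)·0.6250 - (1)·1.8000) / (5) = 0.8650
  γ = (9 - (-2)·0.6250 - (-2)·0.8650) / (-8) = -1.4975
Iteration 2:
  α = (-5 - (2)·0.8650 - (-4)·-1.4975) / (8) = -1.5900
  β = (8 - (3)·-1.5900 - (1)·-1.4975) / (5) = 2.8535
  γ = (9 - (-2)·-1.5900 - (-2)·2.8535) / (-8) = -1.4409
Iteration 3:
  α = (-5 - (2)·2.8535 - (-4)·-1.4409) / (8) = -2.0588
  β = (8 - (3)·-2.0588 - (1)·-1.4409) / (5) = 3.1235
  γ = (9 - (-2)·-2.0588 - (-2)·3.1235) / (-8) = -1.3912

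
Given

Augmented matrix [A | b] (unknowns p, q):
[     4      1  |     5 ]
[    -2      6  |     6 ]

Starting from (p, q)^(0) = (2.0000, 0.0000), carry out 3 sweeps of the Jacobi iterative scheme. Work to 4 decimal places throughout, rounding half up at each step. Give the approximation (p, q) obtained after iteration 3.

Iteration 1:
  p = (5 - (1)·0.0000) / (4) = 1.2500
  q = (6 - (-2)·2.0000) / (6) = 1.6667
Iteration 2:
  p = (5 - (1)·1.6667) / (4) = 0.8333
  q = (6 - (-2)·1.2500) / (6) = 1.4167
Iteration 3:
  p = (5 - (1)·1.4167) / (4) = 0.8958
  q = (6 - (-2)·0.8333) / (6) = 1.2778

(0.8958, 1.2778)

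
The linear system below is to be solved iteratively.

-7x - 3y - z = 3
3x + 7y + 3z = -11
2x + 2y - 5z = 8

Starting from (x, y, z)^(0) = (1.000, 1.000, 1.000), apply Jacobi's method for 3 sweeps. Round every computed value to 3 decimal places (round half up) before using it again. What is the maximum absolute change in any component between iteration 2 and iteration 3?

Iteration 1:
  x = (3 - (-3)·1.000 - (-1)·1.000) / (-7) = -1.000
  y = (-11 - (3)·1.000 - (3)·1.000) / (7) = -2.429
  z = (8 - (2)·1.000 - (2)·1.000) / (-5) = -0.800
Iteration 2:
  x = (3 - (-3)·-2.429 - (-1)·-0.800) / (-7) = 0.727
  y = (-11 - (3)·-1.000 - (3)·-0.800) / (7) = -0.800
  z = (8 - (2)·-1.000 - (2)·-2.429) / (-5) = -2.972
Iteration 3:
  x = (3 - (-3)·-0.800 - (-1)·-2.972) / (-7) = 0.339
  y = (-11 - (3)·0.727 - (3)·-2.972) / (7) = -0.609
  z = (8 - (2)·0.727 - (2)·-0.800) / (-5) = -1.629
Change: (-0.388, 0.191, 1.343) → max |·| = 1.343

1.343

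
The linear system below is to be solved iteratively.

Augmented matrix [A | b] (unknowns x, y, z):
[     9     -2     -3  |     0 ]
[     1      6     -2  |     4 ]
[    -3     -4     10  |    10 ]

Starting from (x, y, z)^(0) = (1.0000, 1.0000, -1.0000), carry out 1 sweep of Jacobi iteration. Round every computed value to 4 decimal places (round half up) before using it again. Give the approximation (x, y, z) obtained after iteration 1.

Iteration 1:
  x = (0 - (-2)·1.0000 - (-3)·-1.0000) / (9) = -0.1111
  y = (4 - (1)·1.0000 - (-2)·-1.0000) / (6) = 0.1667
  z = (10 - (-3)·1.0000 - (-4)·1.0000) / (10) = 1.7000

(-0.1111, 0.1667, 1.7000)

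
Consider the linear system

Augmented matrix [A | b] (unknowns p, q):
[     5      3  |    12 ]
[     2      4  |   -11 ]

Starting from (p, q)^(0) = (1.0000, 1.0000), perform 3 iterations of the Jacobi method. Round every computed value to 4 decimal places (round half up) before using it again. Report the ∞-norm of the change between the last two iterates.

Iteration 1:
  p = (12 - (3)·1.0000) / (5) = 1.8000
  q = (-11 - (2)·1.0000) / (4) = -3.2500
Iteration 2:
  p = (12 - (3)·-3.2500) / (5) = 4.3500
  q = (-11 - (2)·1.8000) / (4) = -3.6500
Iteration 3:
  p = (12 - (3)·-3.6500) / (5) = 4.5900
  q = (-11 - (2)·4.3500) / (4) = -4.9250
Change: (0.2400, -1.2750) → max |·| = 1.2750

1.2750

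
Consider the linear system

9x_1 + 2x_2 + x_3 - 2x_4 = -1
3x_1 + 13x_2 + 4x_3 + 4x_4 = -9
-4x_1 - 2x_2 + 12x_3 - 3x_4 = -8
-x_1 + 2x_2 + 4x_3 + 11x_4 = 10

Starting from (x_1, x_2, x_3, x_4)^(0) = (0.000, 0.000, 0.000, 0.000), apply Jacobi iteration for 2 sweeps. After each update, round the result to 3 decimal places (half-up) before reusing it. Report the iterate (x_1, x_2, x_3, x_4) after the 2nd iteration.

(0.319, -0.741, -0.592, 1.267)

Iteration 1:
  x_1 = (-1 - (2)·0.000 - (1)·0.000 - (-2)·0.000) / (9) = -0.111
  x_2 = (-9 - (3)·0.000 - (4)·0.000 - (4)·0.000) / (13) = -0.692
  x_3 = (-8 - (-4)·0.000 - (-2)·0.000 - (-3)·0.000) / (12) = -0.667
  x_4 = (10 - (-1)·0.000 - (2)·0.000 - (4)·0.000) / (11) = 0.909
Iteration 2:
  x_1 = (-1 - (2)·-0.692 - (1)·-0.667 - (-2)·0.909) / (9) = 0.319
  x_2 = (-9 - (3)·-0.111 - (4)·-0.667 - (4)·0.909) / (13) = -0.741
  x_3 = (-8 - (-4)·-0.111 - (-2)·-0.692 - (-3)·0.909) / (12) = -0.592
  x_4 = (10 - (-1)·-0.111 - (2)·-0.692 - (4)·-0.667) / (11) = 1.267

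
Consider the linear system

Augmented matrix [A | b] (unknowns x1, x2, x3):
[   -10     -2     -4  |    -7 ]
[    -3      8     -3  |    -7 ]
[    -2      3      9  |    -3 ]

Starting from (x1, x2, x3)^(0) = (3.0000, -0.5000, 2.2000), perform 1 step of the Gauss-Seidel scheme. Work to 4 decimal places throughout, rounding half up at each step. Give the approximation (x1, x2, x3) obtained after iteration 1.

Iteration 1:
  x1 = (-7 - (-2)·-0.5000 - (-4)·2.2000) / (-10) = -0.0800
  x2 = (-7 - (-3)·-0.0800 - (-3)·2.2000) / (8) = -0.0800
  x3 = (-3 - (-2)·-0.0800 - (3)·-0.0800) / (9) = -0.3244

(-0.0800, -0.0800, -0.3244)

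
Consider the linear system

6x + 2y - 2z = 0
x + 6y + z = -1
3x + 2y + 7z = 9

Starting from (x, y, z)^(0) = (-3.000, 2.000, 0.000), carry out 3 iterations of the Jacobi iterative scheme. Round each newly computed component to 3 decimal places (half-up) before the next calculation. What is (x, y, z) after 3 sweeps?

(0.622, -0.505, 1.159)

Iteration 1:
  x = (0 - (2)·2.000 - (-2)·0.000) / (6) = -0.667
  y = (-1 - (1)·-3.000 - (1)·0.000) / (6) = 0.333
  z = (9 - (3)·-3.000 - (2)·2.000) / (7) = 2.000
Iteration 2:
  x = (0 - (2)·0.333 - (-2)·2.000) / (6) = 0.556
  y = (-1 - (1)·-0.667 - (1)·2.000) / (6) = -0.389
  z = (9 - (3)·-0.667 - (2)·0.333) / (7) = 1.476
Iteration 3:
  x = (0 - (2)·-0.389 - (-2)·1.476) / (6) = 0.622
  y = (-1 - (1)·0.556 - (1)·1.476) / (6) = -0.505
  z = (9 - (3)·0.556 - (2)·-0.389) / (7) = 1.159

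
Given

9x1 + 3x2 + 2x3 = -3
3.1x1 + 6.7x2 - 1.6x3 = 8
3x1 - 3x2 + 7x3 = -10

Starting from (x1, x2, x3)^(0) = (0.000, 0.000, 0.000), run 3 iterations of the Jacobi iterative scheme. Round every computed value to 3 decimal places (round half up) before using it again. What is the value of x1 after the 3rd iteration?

-0.497

Iteration 1:
  x1 = (-3 - (3)·0.000 - (2)·0.000) / (9) = -0.333
  x2 = (8 - (3.1)·0.000 - (-1.6)·0.000) / (6.7) = 1.194
  x3 = (-10 - (3)·0.000 - (-3)·0.000) / (7) = -1.429
Iteration 2:
  x1 = (-3 - (3)·1.194 - (2)·-1.429) / (9) = -0.414
  x2 = (8 - (3.1)·-0.333 - (-1.6)·-1.429) / (6.7) = 1.007
  x3 = (-10 - (3)·-0.333 - (-3)·1.194) / (7) = -0.774
Iteration 3:
  x1 = (-3 - (3)·1.007 - (2)·-0.774) / (9) = -0.497
  x2 = (8 - (3.1)·-0.414 - (-1.6)·-0.774) / (6.7) = 1.201
  x3 = (-10 - (3)·-0.414 - (-3)·1.007) / (7) = -0.820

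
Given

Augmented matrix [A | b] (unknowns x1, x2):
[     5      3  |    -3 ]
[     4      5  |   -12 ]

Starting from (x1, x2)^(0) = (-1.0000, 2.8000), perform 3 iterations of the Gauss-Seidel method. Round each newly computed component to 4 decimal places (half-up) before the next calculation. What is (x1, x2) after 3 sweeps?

(0.7179, -2.9743)

Iteration 1:
  x1 = (-3 - (3)·2.8000) / (5) = -2.2800
  x2 = (-12 - (4)·-2.2800) / (5) = -0.5760
Iteration 2:
  x1 = (-3 - (3)·-0.5760) / (5) = -0.2544
  x2 = (-12 - (4)·-0.2544) / (5) = -2.1965
Iteration 3:
  x1 = (-3 - (3)·-2.1965) / (5) = 0.7179
  x2 = (-12 - (4)·0.7179) / (5) = -2.9743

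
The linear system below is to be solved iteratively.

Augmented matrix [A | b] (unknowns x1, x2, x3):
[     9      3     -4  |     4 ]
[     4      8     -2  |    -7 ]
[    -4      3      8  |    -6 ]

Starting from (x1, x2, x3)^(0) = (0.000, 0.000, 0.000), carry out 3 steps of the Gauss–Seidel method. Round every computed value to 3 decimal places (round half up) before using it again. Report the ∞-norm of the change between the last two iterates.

Iteration 1:
  x1 = (4 - (3)·0.000 - (-4)·0.000) / (9) = 0.444
  x2 = (-7 - (4)·0.444 - (-2)·0.000) / (8) = -1.097
  x3 = (-6 - (-4)·0.444 - (3)·-1.097) / (8) = -0.117
Iteration 2:
  x1 = (4 - (3)·-1.097 - (-4)·-0.117) / (9) = 0.758
  x2 = (-7 - (4)·0.758 - (-2)·-0.117) / (8) = -1.283
  x3 = (-6 - (-4)·0.758 - (3)·-1.283) / (8) = 0.110
Iteration 3:
  x1 = (4 - (3)·-1.283 - (-4)·0.110) / (9) = 0.921
  x2 = (-7 - (4)·0.921 - (-2)·0.110) / (8) = -1.308
  x3 = (-6 - (-4)·0.921 - (3)·-1.308) / (8) = 0.201
Change: (0.163, -0.025, 0.091) → max |·| = 0.163

0.163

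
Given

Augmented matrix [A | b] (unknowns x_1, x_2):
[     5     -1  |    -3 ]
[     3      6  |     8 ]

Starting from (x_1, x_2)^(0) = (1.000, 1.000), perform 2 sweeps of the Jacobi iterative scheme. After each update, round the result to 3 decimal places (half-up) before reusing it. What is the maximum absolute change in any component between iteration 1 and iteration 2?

0.700

Iteration 1:
  x_1 = (-3 - (-1)·1.000) / (5) = -0.400
  x_2 = (8 - (3)·1.000) / (6) = 0.833
Iteration 2:
  x_1 = (-3 - (-1)·0.833) / (5) = -0.433
  x_2 = (8 - (3)·-0.400) / (6) = 1.533
Change: (-0.033, 0.700) → max |·| = 0.700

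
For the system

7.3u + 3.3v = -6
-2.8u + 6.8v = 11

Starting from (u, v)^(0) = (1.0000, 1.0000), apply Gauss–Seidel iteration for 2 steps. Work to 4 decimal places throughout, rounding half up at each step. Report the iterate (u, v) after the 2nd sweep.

(-1.3161, 1.0757)

Iteration 1:
  u = (-6 - (3.3)·1.0000) / (7.3) = -1.2740
  v = (11 - (-2.8)·-1.2740) / (6.8) = 1.0931
Iteration 2:
  u = (-6 - (3.3)·1.0931) / (7.3) = -1.3161
  v = (11 - (-2.8)·-1.3161) / (6.8) = 1.0757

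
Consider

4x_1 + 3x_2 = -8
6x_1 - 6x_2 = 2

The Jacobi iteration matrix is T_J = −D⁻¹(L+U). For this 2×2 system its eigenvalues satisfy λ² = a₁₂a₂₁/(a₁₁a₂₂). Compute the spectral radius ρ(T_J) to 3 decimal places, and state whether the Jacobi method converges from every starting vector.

a₁₂a₂₁/(a₁₁a₂₂) = (3)·(6) / ((4)·(-6)) = -0.750000
ρ = √|-0.750000| = √0.750000 = 0.866
ρ < 1, so Jacobi converges

0.866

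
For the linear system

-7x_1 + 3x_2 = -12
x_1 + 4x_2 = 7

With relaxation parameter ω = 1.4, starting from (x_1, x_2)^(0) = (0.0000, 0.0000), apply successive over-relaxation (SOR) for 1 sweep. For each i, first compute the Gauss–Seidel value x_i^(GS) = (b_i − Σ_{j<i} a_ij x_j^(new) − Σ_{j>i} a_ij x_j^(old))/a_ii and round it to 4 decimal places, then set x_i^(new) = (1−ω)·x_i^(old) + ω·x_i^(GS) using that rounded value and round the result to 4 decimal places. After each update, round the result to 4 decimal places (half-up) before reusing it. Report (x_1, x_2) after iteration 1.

Iteration 1:
  x_1: GS value = (-12 - (3)·0.0000) / (-7) = 1.7143;  x_1 ← (1−ω)·0.0000 + ω·1.7143 = 2.4000
  x_2: GS value = (7 - (1)·2.4000) / (4) = 1.1500;  x_2 ← (1−ω)·0.0000 + ω·1.1500 = 1.6100

(2.4000, 1.6100)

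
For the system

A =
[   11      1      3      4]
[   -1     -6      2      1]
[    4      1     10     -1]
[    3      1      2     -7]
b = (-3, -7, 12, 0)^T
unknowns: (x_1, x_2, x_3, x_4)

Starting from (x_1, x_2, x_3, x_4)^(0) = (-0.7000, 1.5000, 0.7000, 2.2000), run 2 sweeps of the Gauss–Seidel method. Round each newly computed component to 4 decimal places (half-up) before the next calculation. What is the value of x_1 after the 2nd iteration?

Iteration 1:
  x_1 = (-3 - (1)·1.5000 - (3)·0.7000 - (4)·2.2000) / (11) = -1.4000
  x_2 = (-7 - (-1)·-1.4000 - (2)·0.7000 - (1)·2.2000) / (-6) = 2.0000
  x_3 = (12 - (4)·-1.4000 - (1)·2.0000 - (-1)·2.2000) / (10) = 1.7800
  x_4 = (0 - (3)·-1.4000 - (1)·2.0000 - (2)·1.7800) / (-7) = 0.1943
Iteration 2:
  x_1 = (-3 - (1)·2.0000 - (3)·1.7800 - (4)·0.1943) / (11) = -1.0107
  x_2 = (-7 - (-1)·-1.0107 - (2)·1.7800 - (1)·0.1943) / (-6) = 1.9608
  x_3 = (12 - (4)·-1.0107 - (1)·1.9608 - (-1)·0.1943) / (10) = 1.4276
  x_4 = (0 - (3)·-1.0107 - (1)·1.9608 - (2)·1.4276) / (-7) = 0.2548

-1.0107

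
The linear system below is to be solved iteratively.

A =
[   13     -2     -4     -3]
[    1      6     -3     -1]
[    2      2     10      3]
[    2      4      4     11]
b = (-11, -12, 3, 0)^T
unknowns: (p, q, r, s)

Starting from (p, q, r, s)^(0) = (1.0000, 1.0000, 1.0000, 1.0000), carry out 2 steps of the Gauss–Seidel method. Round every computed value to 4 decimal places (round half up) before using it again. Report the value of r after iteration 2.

Iteration 1:
  p = (-11 - (-2)·1.0000 - (-4)·1.0000 - (-3)·1.0000) / (13) = -0.1538
  q = (-12 - (1)·-0.1538 - (-3)·1.0000 - (-1)·1.0000) / (6) = -1.3077
  r = (3 - (2)·-0.1538 - (2)·-1.3077 - (3)·1.0000) / (10) = 0.2923
  s = (0 - (2)·-0.1538 - (4)·-1.3077 - (4)·0.2923) / (11) = 0.3972
Iteration 2:
  p = (-11 - (-2)·-1.3077 - (-4)·0.2923 - (-3)·0.3972) / (13) = -0.8657
  q = (-12 - (1)·-0.8657 - (-3)·0.2923 - (-1)·0.3972) / (6) = -1.6434
  r = (3 - (2)·-0.8657 - (2)·-1.6434 - (3)·0.3972) / (10) = 0.6827
  s = (0 - (2)·-0.8657 - (4)·-1.6434 - (4)·0.6827) / (11) = 0.5067

0.6827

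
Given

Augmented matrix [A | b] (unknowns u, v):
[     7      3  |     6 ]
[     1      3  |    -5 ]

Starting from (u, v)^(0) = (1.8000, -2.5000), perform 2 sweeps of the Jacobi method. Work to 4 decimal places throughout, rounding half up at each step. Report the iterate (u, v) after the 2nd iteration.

(1.8286, -2.3095)

Iteration 1:
  u = (6 - (3)·-2.5000) / (7) = 1.9286
  v = (-5 - (1)·1.8000) / (3) = -2.2667
Iteration 2:
  u = (6 - (3)·-2.2667) / (7) = 1.8286
  v = (-5 - (1)·1.9286) / (3) = -2.3095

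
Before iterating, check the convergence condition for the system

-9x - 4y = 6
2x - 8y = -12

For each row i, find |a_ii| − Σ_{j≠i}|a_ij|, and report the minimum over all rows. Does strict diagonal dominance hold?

5

row 1: |-9| − (4) = 5
row 2: |-8| − (2) = 6
minimum over rows = 5 → strictly diagonally dominant (convergence guaranteed)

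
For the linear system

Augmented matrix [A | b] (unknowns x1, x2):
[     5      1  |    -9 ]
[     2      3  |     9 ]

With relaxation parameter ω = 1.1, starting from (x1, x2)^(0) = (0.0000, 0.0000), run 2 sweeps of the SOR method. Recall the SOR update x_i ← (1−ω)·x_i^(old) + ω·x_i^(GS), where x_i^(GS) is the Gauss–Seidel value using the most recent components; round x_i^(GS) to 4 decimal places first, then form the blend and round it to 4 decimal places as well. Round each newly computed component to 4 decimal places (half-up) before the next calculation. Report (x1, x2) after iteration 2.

(-2.8274, 4.8982)

Iteration 1:
  x1: GS value = (-9 - (1)·0.0000) / (5) = -1.8000;  x1 ← (1−ω)·0.0000 + ω·-1.8000 = -1.9800
  x2: GS value = (9 - (2)·-1.9800) / (3) = 4.3200;  x2 ← (1−ω)·0.0000 + ω·4.3200 = 4.7520
Iteration 2:
  x1: GS value = (-9 - (1)·4.7520) / (5) = -2.7504;  x1 ← (1−ω)·-1.9800 + ω·-2.7504 = -2.8274
  x2: GS value = (9 - (2)·-2.8274) / (3) = 4.8849;  x2 ← (1−ω)·4.7520 + ω·4.8849 = 4.8982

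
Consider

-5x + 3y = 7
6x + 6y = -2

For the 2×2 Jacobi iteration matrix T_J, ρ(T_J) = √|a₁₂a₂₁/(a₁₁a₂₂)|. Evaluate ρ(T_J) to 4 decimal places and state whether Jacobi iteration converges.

0.7746

a₁₂a₂₁/(a₁₁a₂₂) = (3)·(6) / ((-5)·(6)) = -0.600000
ρ = √|-0.600000| = √0.600000 = 0.7746
ρ < 1, so Jacobi converges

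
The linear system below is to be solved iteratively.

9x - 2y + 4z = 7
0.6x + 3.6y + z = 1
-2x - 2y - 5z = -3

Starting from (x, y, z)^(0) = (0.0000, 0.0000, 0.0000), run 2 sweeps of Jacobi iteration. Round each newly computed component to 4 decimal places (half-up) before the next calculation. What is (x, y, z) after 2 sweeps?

Iteration 1:
  x = (7 - (-2)·0.0000 - (4)·0.0000) / (9) = 0.7778
  y = (1 - (0.6)·0.0000 - (1)·0.0000) / (3.6) = 0.2778
  z = (-3 - (-2)·0.0000 - (-2)·0.0000) / (-5) = 0.6000
Iteration 2:
  x = (7 - (-2)·0.2778 - (4)·0.6000) / (9) = 0.5728
  y = (1 - (0.6)·0.7778 - (1)·0.6000) / (3.6) = -0.0185
  z = (-3 - (-2)·0.7778 - (-2)·0.2778) / (-5) = 0.1778

(0.5728, -0.0185, 0.1778)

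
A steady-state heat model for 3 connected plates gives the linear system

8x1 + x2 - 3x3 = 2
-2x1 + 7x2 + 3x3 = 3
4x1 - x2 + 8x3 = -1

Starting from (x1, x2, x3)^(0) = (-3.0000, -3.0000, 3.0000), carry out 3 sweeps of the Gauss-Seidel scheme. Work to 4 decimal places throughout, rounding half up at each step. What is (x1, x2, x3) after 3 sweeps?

(0.1550, 0.4602, -0.1450)

Iteration 1:
  x1 = (2 - (1)·-3.0000 - (-3)·3.0000) / (8) = 1.7500
  x2 = (3 - (-2)·1.7500 - (3)·3.0000) / (7) = -0.3571
  x3 = (-1 - (4)·1.7500 - (-1)·-0.3571) / (8) = -1.0446
Iteration 2:
  x1 = (2 - (1)·-0.3571 - (-3)·-1.0446) / (8) = -0.0971
  x2 = (3 - (-2)·-0.0971 - (3)·-1.0446) / (7) = 0.8485
  x3 = (-1 - (4)·-0.0971 - (-1)·0.8485) / (8) = 0.0296
Iteration 3:
  x1 = (2 - (1)·0.8485 - (-3)·0.0296) / (8) = 0.1550
  x2 = (3 - (-2)·0.1550 - (3)·0.0296) / (7) = 0.4602
  x3 = (-1 - (4)·0.1550 - (-1)·0.4602) / (8) = -0.1450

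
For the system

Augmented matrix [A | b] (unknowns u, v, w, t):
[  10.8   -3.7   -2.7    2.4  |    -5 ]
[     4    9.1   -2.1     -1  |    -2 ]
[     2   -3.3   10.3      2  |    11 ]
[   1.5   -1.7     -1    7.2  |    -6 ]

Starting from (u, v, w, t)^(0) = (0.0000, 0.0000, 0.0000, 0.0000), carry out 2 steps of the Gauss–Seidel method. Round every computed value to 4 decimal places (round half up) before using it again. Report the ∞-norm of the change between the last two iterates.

Iteration 1:
  u = (-5 - (-3.7)·0.0000 - (-2.7)·0.0000 - (2.4)·0.0000) / (10.8) = -0.4630
  v = (-2 - (4)·-0.4630 - (-2.1)·0.0000 - (-1)·0.0000) / (9.1) = -0.0163
  w = (11 - (2)·-0.4630 - (-3.3)·-0.0163 - (2)·0.0000) / (10.3) = 1.1526
  t = (-6 - (1.5)·-0.4630 - (-1.7)·-0.0163 - (-1)·1.1526) / (7.2) = -0.5806
Iteration 2:
  u = (-5 - (-3.7)·-0.0163 - (-2.7)·1.1526 - (2.4)·-0.5806) / (10.8) = -0.0514
  v = (-2 - (4)·-0.0514 - (-2.1)·1.1526 - (-1)·-0.5806) / (9.1) = 0.0050
  w = (11 - (2)·-0.0514 - (-3.3)·0.0050 - (2)·-0.5806) / (10.3) = 1.1923
  t = (-6 - (1.5)·-0.0514 - (-1.7)·0.0050 - (-1)·1.1923) / (7.2) = -0.6558
Change: (0.4116, 0.0213, 0.0397, -0.0752) → max |·| = 0.4116

0.4116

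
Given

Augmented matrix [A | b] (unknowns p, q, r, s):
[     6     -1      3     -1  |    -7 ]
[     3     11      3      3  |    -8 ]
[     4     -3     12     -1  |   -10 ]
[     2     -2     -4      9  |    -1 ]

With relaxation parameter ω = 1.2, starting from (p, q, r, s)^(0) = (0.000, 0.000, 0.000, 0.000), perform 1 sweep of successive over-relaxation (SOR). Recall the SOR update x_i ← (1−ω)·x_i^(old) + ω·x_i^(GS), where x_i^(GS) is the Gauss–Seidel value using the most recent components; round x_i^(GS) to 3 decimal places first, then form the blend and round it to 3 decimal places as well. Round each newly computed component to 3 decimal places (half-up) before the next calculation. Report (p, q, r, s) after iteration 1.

Iteration 1:
  p: GS value = (-7 - (-1)·0.000 - (3)·0.000 - (-1)·0.000) / (6) = -1.167;  p ← (1−ω)·0.000 + ω·-1.167 = -1.400
  q: GS value = (-8 - (3)·-1.400 - (3)·0.000 - (3)·0.000) / (11) = -0.345;  q ← (1−ω)·0.000 + ω·-0.345 = -0.414
  r: GS value = (-10 - (4)·-1.400 - (-3)·-0.414 - (-1)·0.000) / (12) = -0.470;  r ← (1−ω)·0.000 + ω·-0.470 = -0.564
  s: GS value = (-1 - (2)·-1.400 - (-2)·-0.414 - (-4)·-0.564) / (9) = -0.143;  s ← (1−ω)·0.000 + ω·-0.143 = -0.172

(-1.400, -0.414, -0.564, -0.172)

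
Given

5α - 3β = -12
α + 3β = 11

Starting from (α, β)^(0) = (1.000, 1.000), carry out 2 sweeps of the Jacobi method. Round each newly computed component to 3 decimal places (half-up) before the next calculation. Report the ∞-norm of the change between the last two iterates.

Iteration 1:
  α = (-12 - (-3)·1.000) / (5) = -1.800
  β = (11 - (1)·1.000) / (3) = 3.333
Iteration 2:
  α = (-12 - (-3)·3.333) / (5) = -0.400
  β = (11 - (1)·-1.800) / (3) = 4.267
Change: (1.400, 0.934) → max |·| = 1.400

1.400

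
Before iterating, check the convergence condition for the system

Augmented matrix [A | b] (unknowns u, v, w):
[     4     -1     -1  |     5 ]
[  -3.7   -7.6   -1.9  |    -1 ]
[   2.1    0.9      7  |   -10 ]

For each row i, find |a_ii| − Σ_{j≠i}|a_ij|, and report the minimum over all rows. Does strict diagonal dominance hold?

2

row 1: |4| − (1+1) = 2
row 2: |-7.6| − (3.7+1.9) = 2
row 3: |7| − (2.1+0.9) = 4
minimum over rows = 2 → strictly diagonally dominant (convergence guaranteed)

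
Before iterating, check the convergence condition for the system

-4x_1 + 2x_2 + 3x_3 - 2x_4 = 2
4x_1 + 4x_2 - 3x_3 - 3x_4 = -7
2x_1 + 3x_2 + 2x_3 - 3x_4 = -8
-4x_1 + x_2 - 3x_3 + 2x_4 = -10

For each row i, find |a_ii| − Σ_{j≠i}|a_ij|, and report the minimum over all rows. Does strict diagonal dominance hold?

row 1: |-4| − (2+3+2) = -3
row 2: |4| − (4+3+3) = -6
row 3: |2| − (2+3+3) = -6
row 4: |2| − (4+1+3) = -6
minimum over rows = -6 → not strictly diagonally dominant

-6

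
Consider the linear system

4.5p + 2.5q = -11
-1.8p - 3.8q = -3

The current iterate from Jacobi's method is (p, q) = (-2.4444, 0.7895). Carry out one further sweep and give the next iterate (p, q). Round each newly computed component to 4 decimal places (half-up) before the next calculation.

(-2.8831, 1.9473)

One sweep:
  p = (-11 - (2.5)·0.7895) / (4.5) = -2.8831
  q = (-3 - (-1.8)·-2.4444) / (-3.8) = 1.9473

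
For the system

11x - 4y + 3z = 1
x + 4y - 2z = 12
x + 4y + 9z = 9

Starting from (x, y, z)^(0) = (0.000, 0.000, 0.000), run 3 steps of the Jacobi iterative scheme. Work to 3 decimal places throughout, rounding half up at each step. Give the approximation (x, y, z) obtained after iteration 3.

Iteration 1:
  x = (1 - (-4)·0.000 - (3)·0.000) / (11) = 0.091
  y = (12 - (1)·0.000 - (-2)·0.000) / (4) = 3.000
  z = (9 - (1)·0.000 - (4)·0.000) / (9) = 1.000
Iteration 2:
  x = (1 - (-4)·3.000 - (3)·1.000) / (11) = 0.909
  y = (12 - (1)·0.091 - (-2)·1.000) / (4) = 3.477
  z = (9 - (1)·0.091 - (4)·3.000) / (9) = -0.343
Iteration 3:
  x = (1 - (-4)·3.477 - (3)·-0.343) / (11) = 1.449
  y = (12 - (1)·0.909 - (-2)·-0.343) / (4) = 2.601
  z = (9 - (1)·0.909 - (4)·3.477) / (9) = -0.646

(1.449, 2.601, -0.646)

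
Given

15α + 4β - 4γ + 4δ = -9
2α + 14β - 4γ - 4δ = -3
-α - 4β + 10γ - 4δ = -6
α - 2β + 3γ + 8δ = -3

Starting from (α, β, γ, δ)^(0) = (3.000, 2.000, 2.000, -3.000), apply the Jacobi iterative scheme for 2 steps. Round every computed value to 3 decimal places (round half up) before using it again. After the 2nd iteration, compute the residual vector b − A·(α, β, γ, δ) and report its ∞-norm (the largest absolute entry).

5.932

Iteration 1:
  α = (-9 - (4)·2.000 - (-4)·2.000 - (4)·-3.000) / (15) = 0.200
  β = (-3 - (2)·3.000 - (-4)·2.000 - (-4)·-3.000) / (14) = -0.929
  γ = (-6 - (-1)·3.000 - (-4)·2.000 - (-4)·-3.000) / (10) = -0.700
  δ = (-3 - (1)·3.000 - (-2)·2.000 - (3)·2.000) / (8) = -1.000
Iteration 2:
  α = (-9 - (4)·-0.929 - (-4)·-0.700 - (4)·-1.000) / (15) = -0.272
  β = (-3 - (2)·0.200 - (-4)·-0.700 - (-4)·-1.000) / (14) = -0.729
  γ = (-6 - (-1)·0.200 - (-4)·-0.929 - (-4)·-1.000) / (10) = -1.352
  δ = (-3 - (1)·0.200 - (-2)·-0.929 - (3)·-0.700) / (8) = -0.370
Residual b − A·x = (-5.932, 0.862, 2.852, 2.830); ∞-norm = 5.932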